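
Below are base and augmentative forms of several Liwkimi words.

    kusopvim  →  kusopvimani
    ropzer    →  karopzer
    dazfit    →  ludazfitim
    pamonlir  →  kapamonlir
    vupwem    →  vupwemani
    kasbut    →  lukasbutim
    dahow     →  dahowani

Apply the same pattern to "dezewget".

"dezewget" ends in -t. The stems ending in -t (dazfit → ludazfitim, kasbut → lukasbutim) add lu- … -im around the stem.
So dezewget → ludezewgetim.

ludezewgetim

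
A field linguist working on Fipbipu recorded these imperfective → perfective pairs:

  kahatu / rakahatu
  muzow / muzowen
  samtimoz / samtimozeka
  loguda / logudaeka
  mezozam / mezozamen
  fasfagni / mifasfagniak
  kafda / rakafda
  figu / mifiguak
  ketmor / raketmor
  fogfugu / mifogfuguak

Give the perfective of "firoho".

mifirohoak

kahatu and fogfugu both end in -u yet inflect differently (rakahatu, mifogfuguak), so the final letter is not what conditions the rule; the first letter is.
"firoho" begins with f-. The stems beginning with f- (fasfagni → mifasfagniak, fogfugu → mifogfuguak, figu → mifiguak) add mi- … -ak around the stem.
The other patterns: stems beginning with m- add -en; stems beginning with k- add the prefix ra-; stems beginning with l- or s- add -eka.
So firoho → mifirohoak.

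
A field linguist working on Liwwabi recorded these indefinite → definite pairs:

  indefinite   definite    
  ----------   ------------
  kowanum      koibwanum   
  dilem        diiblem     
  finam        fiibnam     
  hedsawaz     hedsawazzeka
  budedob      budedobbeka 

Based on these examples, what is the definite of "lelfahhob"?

lelfahhobbeka

"lelfahhob" ends in -b. The one such stem in the data (budedob → budedobbeka) doubles the final consonant and adds -eka (as does hedsawaz), so the same rule applies.
So lelfahhob → lelfahhobbeka.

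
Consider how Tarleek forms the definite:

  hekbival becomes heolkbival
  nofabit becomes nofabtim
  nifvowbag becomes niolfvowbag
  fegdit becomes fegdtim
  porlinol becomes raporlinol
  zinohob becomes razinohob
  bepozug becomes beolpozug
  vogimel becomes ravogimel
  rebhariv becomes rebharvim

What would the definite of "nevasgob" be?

hekbival and vogimel both end in -l yet inflect differently (heolkbival, ravogimel), so the final letter is not what conditions the rule; the last vowel is.
"nevasgob" has last vowel 'o'. The stems whose last vowel is 'o' (porlinol → raporlinol, zinohob → razinohob) add the prefix ra-.
The other patterns: stems whose last vowel is 'a' or 'u' insert -ol- after the first vowel; stems whose last vowel is 'i' delete the last vowel and add -im.
So nevasgob → ranevasgob.

ranevasgob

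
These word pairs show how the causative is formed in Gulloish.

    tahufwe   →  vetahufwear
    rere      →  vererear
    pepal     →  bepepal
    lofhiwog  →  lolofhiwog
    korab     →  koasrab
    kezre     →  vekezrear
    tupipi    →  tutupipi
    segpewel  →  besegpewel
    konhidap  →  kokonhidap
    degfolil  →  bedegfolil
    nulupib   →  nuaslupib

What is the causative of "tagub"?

taasgub

kezre and segpewel both have last vowel 'e' yet inflect differently (vekezrear, besegpewel), so the last vowel is not what conditions the rule; the final letter is.
"tagub" ends in -b. The stems ending in -b (korab → koasrab, nulupib → nuaslupib) insert -as- after the first vowel.
The other patterns: stems ending in -e add ve- … -ar around the stem; stems ending in -l add the prefix be-; stems ending in -g, -i or -p repeat the first consonant+vowel as a prefix.
So tagub → taasgub.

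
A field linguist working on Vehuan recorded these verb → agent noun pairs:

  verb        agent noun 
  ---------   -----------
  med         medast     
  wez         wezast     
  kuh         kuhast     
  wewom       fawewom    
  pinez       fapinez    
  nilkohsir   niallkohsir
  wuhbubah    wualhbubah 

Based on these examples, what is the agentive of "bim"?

wez and pinez both end in -z yet inflect differently (wezast, fapinez), so the final letter is not what conditions the rule; the number of vowels is.
"bim" has 1 vowel. The stems with 1 vowel (med → medast, wez → wezast, kuh → kuhast) add -ast.
The other patterns: stems with 2 vowels add the prefix fa-; stems with 3 vowels insert -al- after the first vowel.
So bim → bimast.

bimast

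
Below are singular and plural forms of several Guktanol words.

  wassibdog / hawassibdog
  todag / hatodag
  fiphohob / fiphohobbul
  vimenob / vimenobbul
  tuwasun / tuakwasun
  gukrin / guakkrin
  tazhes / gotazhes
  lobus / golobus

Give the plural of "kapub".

"kapub" ends in -b. The stems ending in -b (fiphohob → fiphohobbul, vimenob → vimenobbul) double the final consonant and add -ul.
The other patterns: stems ending in -g add the prefix ha-; stems ending in -n insert -ak- after the first vowel; stems ending in -s add the prefix go-.
So kapub → kapubbul.

kapubbul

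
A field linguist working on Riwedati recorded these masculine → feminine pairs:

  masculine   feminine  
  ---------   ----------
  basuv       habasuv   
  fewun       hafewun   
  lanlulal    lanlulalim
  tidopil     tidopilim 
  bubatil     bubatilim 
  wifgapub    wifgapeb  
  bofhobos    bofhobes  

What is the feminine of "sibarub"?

"sibarub" ends in -b. The one such stem in the data (wifgapub → wifgapeb) changes the last vowel to 'e' (as does bofhobos), so the same rule applies.
The other patterns: stems ending in -n or -v add the prefix ha-; stems ending in -l add -im.
So sibarub → sibareb.

sibareb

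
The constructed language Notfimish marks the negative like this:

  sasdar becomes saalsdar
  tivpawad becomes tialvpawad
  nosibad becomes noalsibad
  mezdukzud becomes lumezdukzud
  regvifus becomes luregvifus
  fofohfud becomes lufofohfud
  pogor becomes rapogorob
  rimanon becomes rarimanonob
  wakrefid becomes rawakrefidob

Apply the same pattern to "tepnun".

lutepnun

tivpawad and mezdukzud both end in -d yet inflect differently (tialvpawad, lumezdukzud), so the final letter is not what conditions the rule; the last vowel is.
"tepnun" has last vowel 'u'. The stems whose last vowel is 'u' (mezdukzud → lumezdukzud, regvifus → luregvifus, fofohfud → lufofohfud) add the prefix lu-.
The other patterns: stems whose last vowel is 'a' insert -al- after the first vowel; stems whose last vowel is 'i' or 'o' add ra- … -ob around the stem.
So tepnun → lutepnun.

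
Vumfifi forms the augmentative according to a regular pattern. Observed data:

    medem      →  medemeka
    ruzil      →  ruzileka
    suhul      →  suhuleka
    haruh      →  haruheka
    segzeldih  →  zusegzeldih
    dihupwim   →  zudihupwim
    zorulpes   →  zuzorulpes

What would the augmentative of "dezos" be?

haruh and segzeldih both end in -h yet inflect differently (haruheka, zusegzeldih), so the final letter is not what conditions the rule; the number of vowels is.
"dezos" has 2 vowels. The stems with 2 vowels (medem → medemeka, ruzil → ruzileka, suhul → suhuleka) add -eka.
The other pattern: stems with 3 vowels add the prefix zu-.
So dezos → dezoseka.

dezoseka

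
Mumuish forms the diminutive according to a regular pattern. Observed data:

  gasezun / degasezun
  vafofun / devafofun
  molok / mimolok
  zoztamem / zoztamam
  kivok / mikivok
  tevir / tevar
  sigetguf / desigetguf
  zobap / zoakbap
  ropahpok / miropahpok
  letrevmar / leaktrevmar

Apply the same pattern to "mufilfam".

muakfilfam

"mufilfam" has last vowel 'a'. The stems whose last vowel is 'a' (letrevmar → leaktrevmar, zobap → zoakbap) insert -ak- after the first vowel.
The other patterns: stems whose last vowel is 'e' or 'i' change the last vowel to 'a'; stems whose last vowel is 'o' add the prefix mi-; stems whose last vowel is 'u' add the prefix de-.
So mufilfam → muakfilfam.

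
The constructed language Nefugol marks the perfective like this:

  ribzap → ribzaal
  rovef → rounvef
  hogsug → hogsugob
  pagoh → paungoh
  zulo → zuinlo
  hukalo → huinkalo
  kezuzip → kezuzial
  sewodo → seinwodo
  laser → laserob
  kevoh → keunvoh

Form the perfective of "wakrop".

zulo and kevoh both have last vowel 'o' yet inflect differently (zuinlo, keunvoh), so the last vowel is not what conditions the rule; the final letter is.
"wakrop" ends in -p. The stems ending in -p (ribzap → ribzaal, kezuzip → kezuzial) drop the final letter and add -al.
The other patterns: stems ending in -g or -r add -ob; stems ending in -o insert -in- after the first vowel; stems ending in -f or -h insert -un- after the first vowel.
So wakrop → wakroal.

wakroal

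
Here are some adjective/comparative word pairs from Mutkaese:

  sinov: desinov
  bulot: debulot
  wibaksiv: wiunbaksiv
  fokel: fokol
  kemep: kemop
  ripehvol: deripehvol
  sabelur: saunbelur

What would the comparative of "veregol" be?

fokel and ripehvol both end in -l yet inflect differently (fokol, deripehvol), so the final letter is not what conditions the rule; the last vowel is.
"veregol" has last vowel 'o'. The stems whose last vowel is 'o' (bulot → debulot, ripehvol → deripehvol, sinov → desinov) add the prefix de-.
So veregol → deveregol.

deveregol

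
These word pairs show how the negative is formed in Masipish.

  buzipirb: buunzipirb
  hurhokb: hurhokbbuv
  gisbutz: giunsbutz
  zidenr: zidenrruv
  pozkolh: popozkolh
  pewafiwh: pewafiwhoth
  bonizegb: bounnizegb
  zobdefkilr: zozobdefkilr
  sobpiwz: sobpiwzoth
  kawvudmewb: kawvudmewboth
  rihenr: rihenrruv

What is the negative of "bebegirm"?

beunbegirm

"bebegirm" has second-to-last letter 'r'. The one such stem in the data (buzipirb → buunzipirb) inserts -un- after the first vowel (as do gisbutz, bonizegb), so the same rule applies.
The other patterns: stems whose second-to-last letter is 'l' repeat the first consonant+vowel as a prefix; stems whose second-to-last letter is 'w' add -oth; stems whose second-to-last letter is 'k' or 'n' double the final consonant and add -uv.
So bebegirm → beunbegirm.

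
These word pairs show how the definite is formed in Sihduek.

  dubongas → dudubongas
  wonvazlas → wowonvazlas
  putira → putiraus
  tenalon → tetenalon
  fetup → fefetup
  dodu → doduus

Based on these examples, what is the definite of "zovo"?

fetup and dodu both have last vowel 'u' yet inflect differently (fefetup, doduus), so the last vowel is not what conditions the rule; whether the stem ends in a vowel or a consonant is.
"zovo" ends in a vowel. The stems ending in a vowel (dodu → doduus, putira → putiraus) add -us.
So zovo → zovous.

zovous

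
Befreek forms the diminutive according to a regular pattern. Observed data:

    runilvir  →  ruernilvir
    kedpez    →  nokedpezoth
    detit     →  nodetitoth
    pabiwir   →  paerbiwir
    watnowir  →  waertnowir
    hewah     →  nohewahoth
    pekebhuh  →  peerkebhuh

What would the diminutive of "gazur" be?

pekebhuh and hewah both end in -h yet inflect differently (peerkebhuh, nohewahoth), so the final letter is not what conditions the rule; the number of vowels is.
"gazur" has 2 vowels. The stems with 2 vowels (detit → nodetitoth, kedpez → nokedpezoth, hewah → nohewahoth) add no- … -oth around the stem.
The other pattern: stems with 3 vowels insert -er- after the first vowel.
So gazur → nogazuroth.

nogazuroth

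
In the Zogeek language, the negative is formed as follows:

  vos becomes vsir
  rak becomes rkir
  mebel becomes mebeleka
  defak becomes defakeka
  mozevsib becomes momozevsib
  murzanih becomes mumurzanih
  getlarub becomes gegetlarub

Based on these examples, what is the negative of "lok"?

lkir

rak and defak both end in -k yet inflect differently (rkir, defakeka), so the final letter is not what conditions the rule; the number of vowels is.
"lok" has 1 vowel. The stems with 1 vowel (vos → vsir, rak → rkir) delete the last vowel and add -ir.
The other patterns: stems with 2 vowels add -eka; stems with 3 vowels repeat the first consonant+vowel as a prefix.
So lok → lkir.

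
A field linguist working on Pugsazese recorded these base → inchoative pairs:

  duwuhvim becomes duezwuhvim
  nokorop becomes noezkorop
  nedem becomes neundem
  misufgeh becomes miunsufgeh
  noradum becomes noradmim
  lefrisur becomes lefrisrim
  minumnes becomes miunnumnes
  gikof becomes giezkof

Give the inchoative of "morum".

mormim

nedem and noradum both end in -m yet inflect differently (neundem, noradmim), so the final letter is not what conditions the rule; the last vowel is.
"morum" has last vowel 'u'. The stems whose last vowel is 'u' (lefrisur → lefrisrim, noradum → noradmim) delete the last vowel and add -im.
The other patterns: stems whose last vowel is 'e' insert -un- after the first vowel; stems whose last vowel is 'i' or 'o' insert -ez- after the first vowel.
So morum → mormim.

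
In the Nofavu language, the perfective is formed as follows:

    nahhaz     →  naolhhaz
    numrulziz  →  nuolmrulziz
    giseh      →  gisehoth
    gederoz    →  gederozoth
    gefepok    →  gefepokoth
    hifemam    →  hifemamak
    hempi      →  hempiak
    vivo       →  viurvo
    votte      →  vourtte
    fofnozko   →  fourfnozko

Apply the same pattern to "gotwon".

"gotwon" begins with g-. The stems beginning with g- (giseh → gisehoth, gederoz → gederozoth, gefepok → gefepokoth) add -oth.
The other patterns: stems beginning with n- insert -ol- after the first vowel; stems beginning with h- add -ak; stems beginning with f- or v- insert -ur- after the first vowel.
So gotwon → gotwonoth.

gotwonoth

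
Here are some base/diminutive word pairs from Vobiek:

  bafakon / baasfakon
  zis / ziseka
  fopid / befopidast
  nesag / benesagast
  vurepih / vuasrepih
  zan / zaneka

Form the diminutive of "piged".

bepigedast

zan and bafakon both end in -n yet inflect differently (zaneka, baasfakon), so the final letter is not what conditions the rule; the number of vowels is.
"piged" has 2 vowels. The stems with 2 vowels (fopid → befopidast, nesag → benesagast) add be- … -ast around the stem.
So piged → bepigedast.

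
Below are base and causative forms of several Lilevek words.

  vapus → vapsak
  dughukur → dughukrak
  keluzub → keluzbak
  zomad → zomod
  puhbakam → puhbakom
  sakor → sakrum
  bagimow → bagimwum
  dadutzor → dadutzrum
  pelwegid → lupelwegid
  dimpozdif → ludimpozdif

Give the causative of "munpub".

munpbak

dughukur and sakor both end in -r yet inflect differently (dughukrak, sakrum), so the final letter is not what conditions the rule; the last vowel is.
"munpub" has last vowel 'u'. The stems whose last vowel is 'u' (vapus → vapsak, dughukur → dughukrak, keluzub → keluzbak) delete the last vowel and add -ak.
So munpub → munpbak.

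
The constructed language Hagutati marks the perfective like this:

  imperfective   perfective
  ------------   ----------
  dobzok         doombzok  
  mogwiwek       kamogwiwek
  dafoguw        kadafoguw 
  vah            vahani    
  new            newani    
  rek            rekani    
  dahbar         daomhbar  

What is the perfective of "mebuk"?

meombuk

"mebuk" has 2 vowels. The stems with 2 vowels (dobzok → doombzok, dahbar → daomhbar) insert -om- after the first vowel.
The other patterns: stems with 1 vowel add -ani; stems with 3 vowels add the prefix ka-.
So mebuk → meombuk.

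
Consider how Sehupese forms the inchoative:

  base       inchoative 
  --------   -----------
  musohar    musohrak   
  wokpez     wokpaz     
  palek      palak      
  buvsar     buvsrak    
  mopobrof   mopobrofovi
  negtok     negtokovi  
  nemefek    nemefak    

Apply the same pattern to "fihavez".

fihavaz

"fihavez" has last vowel 'e'. The stems whose last vowel is 'e' (nemefek → nemefak, palek → palak, wokpez → wokpaz) change the last vowel to 'a'.
So fihavez → fihavaz.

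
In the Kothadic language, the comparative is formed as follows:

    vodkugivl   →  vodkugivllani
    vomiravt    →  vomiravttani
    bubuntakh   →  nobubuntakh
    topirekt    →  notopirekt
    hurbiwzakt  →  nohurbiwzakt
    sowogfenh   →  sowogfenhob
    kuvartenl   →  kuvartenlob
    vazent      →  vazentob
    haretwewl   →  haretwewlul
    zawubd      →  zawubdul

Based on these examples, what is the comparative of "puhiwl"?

puhiwlul

vomiravt and topirekt both end in -t yet inflect differently (vomiravttani, notopirekt), so the final letter is not what conditions the rule; the second-to-last letter is.
"puhiwl" has second-to-last letter 'w'. The one such stem in the data (haretwewl → haretwewlul) adds -ul, so the same rule applies.
The other patterns: stems whose second-to-last letter is 'v' double the final consonant and add -ani; stems whose second-to-last letter is 'k' add the prefix no-; stems whose second-to-last letter is 'n' add -ob.
So puhiwl → puhiwlul.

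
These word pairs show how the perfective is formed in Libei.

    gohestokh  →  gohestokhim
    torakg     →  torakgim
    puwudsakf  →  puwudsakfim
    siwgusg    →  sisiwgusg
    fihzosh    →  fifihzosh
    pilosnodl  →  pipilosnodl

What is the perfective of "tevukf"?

gohestokh and fihzosh both end in -h yet inflect differently (gohestokhim, fifihzosh), so the final letter is not what conditions the rule; the second-to-last letter is.
"tevukf" has second-to-last letter 'k'. The stems whose second-to-last letter is 'k' (gohestokh → gohestokhim, torakg → torakgim, puwudsakf → puwudsakfim) add -im.
So tevukf → tevukfim.

tevukfim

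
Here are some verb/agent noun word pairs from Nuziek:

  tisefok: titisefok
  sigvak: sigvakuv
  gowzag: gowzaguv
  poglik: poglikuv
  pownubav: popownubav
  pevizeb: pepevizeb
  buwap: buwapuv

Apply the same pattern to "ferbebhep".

sigvak and tisefok both end in -k yet inflect differently (sigvakuv, titisefok), so the final letter is not what conditions the rule; the number of vowels is.
"ferbebhep" has 3 vowels. The stems with 3 vowels (tisefok → titisefok, pevizeb → pepevizeb, pownubav → popownubav) repeat the first consonant+vowel as a prefix.
So ferbebhep → feferbebhep.

feferbebhep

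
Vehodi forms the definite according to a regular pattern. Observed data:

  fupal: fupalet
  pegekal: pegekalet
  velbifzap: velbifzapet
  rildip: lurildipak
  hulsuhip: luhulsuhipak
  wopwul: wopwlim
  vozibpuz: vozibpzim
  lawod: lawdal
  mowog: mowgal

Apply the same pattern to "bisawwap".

velbifzap and rildip both end in -p yet inflect differently (velbifzapet, lurildipak), so the final letter is not what conditions the rule; the last vowel is.
"bisawwap" has last vowel 'a'. The stems whose last vowel is 'a' (fupal → fupalet, pegekal → pegekalet, velbifzap → velbifzapet) add -et.
So bisawwap → bisawwapet.

bisawwapet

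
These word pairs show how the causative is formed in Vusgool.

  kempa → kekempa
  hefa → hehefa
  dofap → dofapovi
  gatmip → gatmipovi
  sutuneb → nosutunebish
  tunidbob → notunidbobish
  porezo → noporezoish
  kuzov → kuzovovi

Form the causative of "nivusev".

"nivusev" ends in -v. The one such stem in the data (kuzov → kuzovovi) adds -ovi, so the same rule applies.
The other patterns: stems ending in -a repeat the first consonant+vowel as a prefix; stems ending in -b or -o add no- … -ish around the stem.
So nivusev → nivusevovi.

nivusevovi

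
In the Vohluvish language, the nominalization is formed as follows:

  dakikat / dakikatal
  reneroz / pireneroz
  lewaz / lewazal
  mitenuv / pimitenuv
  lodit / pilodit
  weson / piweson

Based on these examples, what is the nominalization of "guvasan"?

"guvasan" has last vowel 'a'. The stems whose last vowel is 'a' (dakikat → dakikatal, lewaz → lewazal) add -al.
So guvasan → guvasanal.

guvasanal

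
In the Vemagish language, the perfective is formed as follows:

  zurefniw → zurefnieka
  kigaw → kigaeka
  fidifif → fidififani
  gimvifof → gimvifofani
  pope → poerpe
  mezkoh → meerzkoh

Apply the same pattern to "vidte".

"vidte" ends in -e. The one such stem in the data (pope → poerpe) inserts -er- after the first vowel (as does mezkoh), so the same rule applies.
So vidte → vierdte.

vierdte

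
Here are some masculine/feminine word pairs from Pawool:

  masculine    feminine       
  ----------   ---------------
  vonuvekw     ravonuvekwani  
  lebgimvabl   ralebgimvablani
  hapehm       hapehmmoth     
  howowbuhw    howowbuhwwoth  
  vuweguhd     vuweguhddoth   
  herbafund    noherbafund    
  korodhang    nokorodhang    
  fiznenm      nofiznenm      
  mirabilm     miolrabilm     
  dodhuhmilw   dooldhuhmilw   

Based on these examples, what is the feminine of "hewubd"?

vonuvekw and howowbuhw both end in -w yet inflect differently (ravonuvekwani, howowbuhwwoth), so the final letter is not what conditions the rule; the second-to-last letter is.
"hewubd" has second-to-last letter 'b'. The one such stem in the data (lebgimvabl → ralebgimvablani) adds ra- … -ani around the stem, so the same rule applies.
The other patterns: stems whose second-to-last letter is 'h' double the final consonant and add -oth; stems whose second-to-last letter is 'n' add the prefix no-; stems whose second-to-last letter is 'l' insert -ol- after the first vowel.
So hewubd → rahewubdani.

rahewubdani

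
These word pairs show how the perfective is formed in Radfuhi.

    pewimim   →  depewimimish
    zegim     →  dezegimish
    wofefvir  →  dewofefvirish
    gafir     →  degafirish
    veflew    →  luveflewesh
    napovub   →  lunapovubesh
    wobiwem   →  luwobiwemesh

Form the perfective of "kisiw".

pewimim and wobiwem both end in -m yet inflect differently (depewimimish, luwobiwemesh), so the final letter is not what conditions the rule; the last vowel is.
"kisiw" has last vowel 'i'. The stems whose last vowel is 'i' (pewimim → depewimimish, zegim → dezegimish, wofefvir → dewofefvirish) add de- … -ish around the stem.
The other pattern: stems whose last vowel is 'e' or 'u' add lu- … -esh around the stem.
So kisiw → dekisiwish.

dekisiwish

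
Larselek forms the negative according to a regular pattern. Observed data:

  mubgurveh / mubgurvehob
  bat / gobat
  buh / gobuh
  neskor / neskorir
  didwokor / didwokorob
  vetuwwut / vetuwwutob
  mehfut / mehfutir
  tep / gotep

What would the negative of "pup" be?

gopup

"pup" has 1 vowel. The stems with 1 vowel (bat → gobat, buh → gobuh, tep → gotep) add the prefix go-.
The other patterns: stems with 2 vowels add -ir; stems with 3 vowels add -ob.
So pup → gopup.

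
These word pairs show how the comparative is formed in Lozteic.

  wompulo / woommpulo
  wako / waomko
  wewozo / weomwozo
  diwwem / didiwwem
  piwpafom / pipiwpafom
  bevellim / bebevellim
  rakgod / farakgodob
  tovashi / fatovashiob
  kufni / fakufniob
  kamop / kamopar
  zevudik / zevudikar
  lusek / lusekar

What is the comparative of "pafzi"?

fapafziob

wompulo and piwpafom both have last vowel 'o' yet inflect differently (woommpulo, pipiwpafom), so the last vowel is not what conditions the rule; the final letter is.
"pafzi" ends in -i. The stems ending in -i (tovashi → fatovashiob, kufni → fakufniob) add fa- … -ob around the stem.
So pafzi → fapafziob.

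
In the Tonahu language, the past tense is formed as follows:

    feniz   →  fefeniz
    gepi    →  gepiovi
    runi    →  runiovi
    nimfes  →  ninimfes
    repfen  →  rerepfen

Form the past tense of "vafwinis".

runi and feniz both have last vowel 'i' yet inflect differently (runiovi, fefeniz), so the last vowel is not what conditions the rule; whether the stem ends in a vowel or a consonant is.
"vafwinis" ends in a consonant. The stems ending in a consonant (repfen → rerepfen, nimfes → ninimfes, feniz → fefeniz) repeat the first consonant+vowel as a prefix.
So vafwinis → vavafwinis.

vavafwinis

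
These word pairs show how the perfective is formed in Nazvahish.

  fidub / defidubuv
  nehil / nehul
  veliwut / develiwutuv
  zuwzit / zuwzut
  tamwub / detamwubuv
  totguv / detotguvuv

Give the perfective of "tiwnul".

detiwnuluv

veliwut and zuwzit both end in -t yet inflect differently (develiwutuv, zuwzut), so the final letter is not what conditions the rule; the last vowel is.
"tiwnul" has last vowel 'u'. The stems whose last vowel is 'u' (veliwut → develiwutuv, tamwub → detamwubuv, fidub → defidubuv) add de- … -uv around the stem.
The other pattern: stems whose last vowel is 'i' change the last vowel to 'u'.
So tiwnul → detiwnuluv.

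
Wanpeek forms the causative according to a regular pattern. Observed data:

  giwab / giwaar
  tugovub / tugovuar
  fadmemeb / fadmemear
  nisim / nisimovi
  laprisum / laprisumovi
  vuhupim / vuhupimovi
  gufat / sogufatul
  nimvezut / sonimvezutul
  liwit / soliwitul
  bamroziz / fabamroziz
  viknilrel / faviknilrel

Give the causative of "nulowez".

"nulowez" ends in -z. The one such stem in the data (bamroziz → fabamroziz) adds the prefix fa-, so the same rule applies.
The other patterns: stems ending in -b drop the final letter and add -ar; stems ending in -m add -ovi; stems ending in -t add so- … -ul around the stem.
So nulowez → fanulowez.

fanulowez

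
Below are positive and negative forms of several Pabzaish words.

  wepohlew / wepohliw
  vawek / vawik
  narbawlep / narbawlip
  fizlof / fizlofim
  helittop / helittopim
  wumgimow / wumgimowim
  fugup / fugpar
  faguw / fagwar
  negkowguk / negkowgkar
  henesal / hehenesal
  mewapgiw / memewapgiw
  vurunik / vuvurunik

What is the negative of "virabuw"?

narbawlep and helittop both end in -p yet inflect differently (narbawlip, helittopim), so the final letter is not what conditions the rule; the last vowel is.
"virabuw" has last vowel 'u'. The stems whose last vowel is 'u' (fugup → fugpar, faguw → fagwar, negkowguk → negkowgkar) delete the last vowel and add -ar.
The other patterns: stems whose last vowel is 'e' change the last vowel to 'i'; stems whose last vowel is 'o' add -im; stems whose last vowel is 'a' or 'i' repeat the first consonant+vowel as a prefix.
So virabuw → virabwar.

virabwar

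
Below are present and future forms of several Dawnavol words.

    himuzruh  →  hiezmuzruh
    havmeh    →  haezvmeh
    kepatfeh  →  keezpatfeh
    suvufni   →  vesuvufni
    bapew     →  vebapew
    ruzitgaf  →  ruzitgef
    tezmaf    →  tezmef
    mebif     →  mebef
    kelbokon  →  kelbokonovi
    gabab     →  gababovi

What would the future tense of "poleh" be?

havmeh and bapew both have last vowel 'e' yet inflect differently (haezvmeh, vebapew), so the last vowel is not what conditions the rule; the final letter is.
"poleh" ends in -h. The stems ending in -h (himuzruh → hiezmuzruh, havmeh → haezvmeh, kepatfeh → keezpatfeh) insert -ez- after the first vowel.
The other patterns: stems ending in -i or -w add the prefix ve-; stems ending in -f change the last vowel to 'e'; stems ending in -b or -n add -ovi.
So poleh → poezleh.

poezleh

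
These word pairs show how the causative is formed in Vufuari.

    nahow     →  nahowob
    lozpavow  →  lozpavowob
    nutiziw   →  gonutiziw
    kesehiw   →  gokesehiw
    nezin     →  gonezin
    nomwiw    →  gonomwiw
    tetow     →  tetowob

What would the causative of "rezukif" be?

gorezukif

"rezukif" has last vowel 'i'. The stems whose last vowel is 'i' (nezin → gonezin, nomwiw → gonomwiw, kesehiw → gokesehiw) add the prefix go-.
The other pattern: stems whose last vowel is 'o' add -ob.
So rezukif → gorezukif.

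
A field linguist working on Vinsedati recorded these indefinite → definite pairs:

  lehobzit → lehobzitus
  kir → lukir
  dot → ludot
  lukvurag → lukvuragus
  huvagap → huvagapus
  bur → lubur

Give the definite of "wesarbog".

lehobzit and dot both end in -t yet inflect differently (lehobzitus, ludot), so the final letter is not what conditions the rule; the number of vowels is.
"wesarbog" has 3 vowels. The stems with 3 vowels (lehobzit → lehobzitus, huvagap → huvagapus, lukvurag → lukvuragus) add -us.
So wesarbog → wesarbogus.

wesarbogus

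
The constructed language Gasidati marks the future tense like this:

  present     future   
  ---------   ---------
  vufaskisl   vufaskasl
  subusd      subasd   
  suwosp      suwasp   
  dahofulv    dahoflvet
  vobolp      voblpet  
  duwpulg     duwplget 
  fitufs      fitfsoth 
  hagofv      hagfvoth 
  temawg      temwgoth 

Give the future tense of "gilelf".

gillfet

suwosp and vobolp both end in -p yet inflect differently (suwasp, voblpet), so the final letter is not what conditions the rule; the second-to-last letter is.
"gilelf" has second-to-last letter 'l'. The stems whose second-to-last letter is 'l' (dahofulv → dahoflvet, vobolp → voblpet, duwpulg → duwplget) delete the last vowel and add -et.
The other patterns: stems whose second-to-last letter is 's' change the last vowel to 'a'; stems whose second-to-last letter is 'f' or 'w' delete the last vowel and add -oth.
So gilelf → gillfet.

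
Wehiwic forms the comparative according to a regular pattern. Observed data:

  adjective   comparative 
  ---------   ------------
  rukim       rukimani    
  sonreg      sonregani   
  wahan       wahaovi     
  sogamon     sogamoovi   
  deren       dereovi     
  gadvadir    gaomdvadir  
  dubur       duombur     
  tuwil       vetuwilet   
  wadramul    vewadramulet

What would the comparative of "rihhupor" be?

sonreg and deren both have last vowel 'e' yet inflect differently (sonregani, dereovi), so the last vowel is not what conditions the rule; the final letter is.
"rihhupor" ends in -r. The stems ending in -r (gadvadir → gaomdvadir, dubur → duombur) insert -om- after the first vowel.
So rihhupor → riomhhupor.

riomhhupor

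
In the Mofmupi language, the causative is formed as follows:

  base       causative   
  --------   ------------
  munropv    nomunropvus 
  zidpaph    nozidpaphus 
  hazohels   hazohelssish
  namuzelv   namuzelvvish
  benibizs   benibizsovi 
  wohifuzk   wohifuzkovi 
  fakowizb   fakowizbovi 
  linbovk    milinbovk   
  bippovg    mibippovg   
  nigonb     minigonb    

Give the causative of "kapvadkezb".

munropv and namuzelv both end in -v yet inflect differently (nomunropvus, namuzelvvish), so the final letter is not what conditions the rule; the second-to-last letter is.
"kapvadkezb" has second-to-last letter 'z'. The stems whose second-to-last letter is 'z' (benibizs → benibizsovi, wohifuzk → wohifuzkovi, fakowizb → fakowizbovi) add -ovi.
So kapvadkezb → kapvadkezbovi.

kapvadkezbovi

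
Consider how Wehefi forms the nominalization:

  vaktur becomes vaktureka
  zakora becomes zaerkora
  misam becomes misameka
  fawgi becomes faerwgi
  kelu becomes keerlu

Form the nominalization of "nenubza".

neernubza

kelu and vaktur both have last vowel 'u' yet inflect differently (keerlu, vaktureka), so the last vowel is not what conditions the rule; whether the stem ends in a vowel or a consonant is.
"nenubza" ends in a vowel. The stems ending in a vowel (zakora → zaerkora, fawgi → faerwgi, kelu → keerlu) insert -er- after the first vowel.
So nenubza → neernubza.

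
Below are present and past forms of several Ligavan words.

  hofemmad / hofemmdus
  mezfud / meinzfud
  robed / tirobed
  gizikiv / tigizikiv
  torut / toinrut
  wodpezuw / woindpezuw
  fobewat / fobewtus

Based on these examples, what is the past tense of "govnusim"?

tigovnusim

hofemmad and mezfud both end in -d yet inflect differently (hofemmdus, meinzfud), so the final letter is not what conditions the rule; the last vowel is.
"govnusim" has last vowel 'i'. The one such stem in the data (gizikiv → tigizikiv) adds the prefix ti-, so the same rule applies.
The other patterns: stems whose last vowel is 'a' delete the last vowel and add -us; stems whose last vowel is 'u' insert -in- after the first vowel.
So govnusim → tigovnusim.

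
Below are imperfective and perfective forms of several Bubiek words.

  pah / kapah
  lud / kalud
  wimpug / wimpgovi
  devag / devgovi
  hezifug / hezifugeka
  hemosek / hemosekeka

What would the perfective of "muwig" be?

wimpug and hezifug both end in -g yet inflect differently (wimpgovi, hezifugeka), so the final letter is not what conditions the rule; the number of vowels is.
"muwig" has 2 vowels. The stems with 2 vowels (wimpug → wimpgovi, devag → devgovi) delete the last vowel and add -ovi.
The other patterns: stems with 1 vowel add the prefix ka-; stems with 3 vowels add -eka.
So muwig → muwgovi.

muwgovi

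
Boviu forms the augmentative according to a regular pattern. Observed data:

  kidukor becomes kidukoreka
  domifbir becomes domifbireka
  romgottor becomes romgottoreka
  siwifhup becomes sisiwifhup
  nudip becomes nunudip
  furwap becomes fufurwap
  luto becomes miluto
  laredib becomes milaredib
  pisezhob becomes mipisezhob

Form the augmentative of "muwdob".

domifbir and nudip both have last vowel 'i' yet inflect differently (domifbireka, nunudip), so the last vowel is not what conditions the rule; the final letter is.
"muwdob" ends in -b. The stems ending in -b (laredib → milaredib, pisezhob → mipisezhob) add the prefix mi-.
The other patterns: stems ending in -r add -eka; stems ending in -p repeat the first consonant+vowel as a prefix.
So muwdob → mimuwdob.

mimuwdob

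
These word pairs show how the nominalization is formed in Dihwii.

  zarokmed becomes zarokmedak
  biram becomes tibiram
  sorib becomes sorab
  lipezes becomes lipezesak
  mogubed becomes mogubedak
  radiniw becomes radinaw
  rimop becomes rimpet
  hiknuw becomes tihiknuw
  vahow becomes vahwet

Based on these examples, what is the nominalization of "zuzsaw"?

tizuzsaw

"zuzsaw" has last vowel 'a'. The one such stem in the data (biram → tibiram) adds the prefix ti-, so the same rule applies.
The other patterns: stems whose last vowel is 'e' add -ak; stems whose last vowel is 'i' change the last vowel to 'a'; stems whose last vowel is 'o' delete the last vowel and add -et.
So zuzsaw → tizuzsaw.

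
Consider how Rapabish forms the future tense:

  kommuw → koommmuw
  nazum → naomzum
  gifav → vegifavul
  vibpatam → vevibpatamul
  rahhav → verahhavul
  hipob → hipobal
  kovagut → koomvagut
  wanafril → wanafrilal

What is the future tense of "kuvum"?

vibpatam and nazum both end in -m yet inflect differently (vevibpatamul, naomzum), so the final letter is not what conditions the rule; the last vowel is.
"kuvum" has last vowel 'u'. The stems whose last vowel is 'u' (kovagut → koomvagut, kommuw → koommmuw, nazum → naomzum) insert -om- after the first vowel.
The other patterns: stems whose last vowel is 'a' add ve- … -ul around the stem; stems whose last vowel is 'i' or 'o' add -al.
So kuvum → kuomvum.

kuomvum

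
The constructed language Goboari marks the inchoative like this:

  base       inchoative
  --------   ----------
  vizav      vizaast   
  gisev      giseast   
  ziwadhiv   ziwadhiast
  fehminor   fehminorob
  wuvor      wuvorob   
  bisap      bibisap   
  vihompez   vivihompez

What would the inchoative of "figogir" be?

figogirob

vizav and bisap both have last vowel 'a' yet inflect differently (vizaast, bibisap), so the last vowel is not what conditions the rule; the final letter is.
"figogir" ends in -r. The stems ending in -r (fehminor → fehminorob, wuvor → wuvorob) add -ob.
The other patterns: stems ending in -v drop the final letter and add -ast; stems ending in -p or -z repeat the first consonant+vowel as a prefix.
So figogir → figogirob.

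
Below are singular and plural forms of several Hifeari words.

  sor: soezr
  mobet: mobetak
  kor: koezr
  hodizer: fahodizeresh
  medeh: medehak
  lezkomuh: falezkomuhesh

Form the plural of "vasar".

kor and hodizer both end in -r yet inflect differently (koezr, fahodizeresh), so the final letter is not what conditions the rule; the number of vowels is.
"vasar" has 2 vowels. The stems with 2 vowels (mobet → mobetak, medeh → medehak) add -ak.
So vasar → vasarak.

vasarak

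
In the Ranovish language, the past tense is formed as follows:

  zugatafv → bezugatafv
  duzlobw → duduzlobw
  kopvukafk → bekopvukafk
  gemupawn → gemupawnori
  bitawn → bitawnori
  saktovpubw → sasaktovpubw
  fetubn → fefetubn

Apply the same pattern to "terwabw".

"terwabw" has second-to-last letter 'b'. The stems whose second-to-last letter is 'b' (duzlobw → duduzlobw, saktovpubw → sasaktovpubw, fetubn → fefetubn) repeat the first consonant+vowel as a prefix.
So terwabw → teterwabw.

teterwabw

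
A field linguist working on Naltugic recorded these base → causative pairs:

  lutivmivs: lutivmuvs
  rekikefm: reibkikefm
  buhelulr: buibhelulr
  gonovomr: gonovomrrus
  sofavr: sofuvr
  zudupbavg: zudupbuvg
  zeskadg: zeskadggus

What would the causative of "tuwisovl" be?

tuwisuvl

zudupbavg and zeskadg both end in -g yet inflect differently (zudupbuvg, zeskadggus), so the final letter is not what conditions the rule; the second-to-last letter is.
"tuwisovl" has second-to-last letter 'v'. The stems whose second-to-last letter is 'v' (lutivmivs → lutivmuvs, zudupbavg → zudupbuvg, sofavr → sofuvr) change the last vowel to 'u'.
The other patterns: stems whose second-to-last letter is 'd' or 'm' double the final consonant and add -us; stems whose second-to-last letter is 'f' or 'l' insert -ib- after the first vowel.
So tuwisovl → tuwisuvl.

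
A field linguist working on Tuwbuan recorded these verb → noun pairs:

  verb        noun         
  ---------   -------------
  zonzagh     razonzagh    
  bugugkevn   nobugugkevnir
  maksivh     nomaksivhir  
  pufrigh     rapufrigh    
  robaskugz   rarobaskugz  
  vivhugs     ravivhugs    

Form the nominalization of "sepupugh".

rasepupugh

maksivh and pufrigh both end in -h yet inflect differently (nomaksivhir, rapufrigh), so the final letter is not what conditions the rule; the second-to-last letter is.
"sepupugh" has second-to-last letter 'g'. The stems whose second-to-last letter is 'g' (pufrigh → rapufrigh, robaskugz → rarobaskugz, zonzagh → razonzagh) add the prefix ra-.
So sepupugh → rasepupugh.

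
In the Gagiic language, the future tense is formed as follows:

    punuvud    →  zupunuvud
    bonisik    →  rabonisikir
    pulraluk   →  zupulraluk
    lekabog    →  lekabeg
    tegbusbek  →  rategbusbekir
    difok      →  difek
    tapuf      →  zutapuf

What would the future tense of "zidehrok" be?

pulraluk and difok both end in -k yet inflect differently (zupulraluk, difek), so the final letter is not what conditions the rule; the last vowel is.
"zidehrok" has last vowel 'o'. The stems whose last vowel is 'o' (difok → difek, lekabog → lekabeg) change the last vowel to 'e'.
The other patterns: stems whose last vowel is 'u' add the prefix zu-; stems whose last vowel is 'e' or 'i' add ra- … -ir around the stem.
So zidehrok → zidehrek.

zidehrek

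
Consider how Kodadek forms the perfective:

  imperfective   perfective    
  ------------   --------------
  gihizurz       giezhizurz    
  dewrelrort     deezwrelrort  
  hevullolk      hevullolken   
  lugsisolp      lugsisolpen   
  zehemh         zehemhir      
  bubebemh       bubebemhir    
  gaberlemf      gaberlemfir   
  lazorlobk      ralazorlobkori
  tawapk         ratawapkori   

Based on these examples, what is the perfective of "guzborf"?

guezzborf

hevullolk and lazorlobk both end in -k yet inflect differently (hevullolken, ralazorlobkori), so the final letter is not what conditions the rule; the second-to-last letter is.
"guzborf" has second-to-last letter 'r'. The stems whose second-to-last letter is 'r' (gihizurz → giezhizurz, dewrelrort → deezwrelrort) insert -ez- after the first vowel.
The other patterns: stems whose second-to-last letter is 'l' add -en; stems whose second-to-last letter is 'm' add -ir; stems whose second-to-last letter is 'b' or 'p' add ra- … -ori around the stem.
So guzborf → guezzborf.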